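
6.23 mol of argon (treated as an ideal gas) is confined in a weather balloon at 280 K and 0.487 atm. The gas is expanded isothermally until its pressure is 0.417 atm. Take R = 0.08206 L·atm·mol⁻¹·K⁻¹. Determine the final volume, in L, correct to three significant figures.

V₂ ≈ 343 L

From PV = nRT: V₁ = nRT₁/P₁ = 293.9 L.
Isothermal, so P V is constant: T₂ = T₁; V₂ = V₁·(P₁/P₂) = 343.3 L.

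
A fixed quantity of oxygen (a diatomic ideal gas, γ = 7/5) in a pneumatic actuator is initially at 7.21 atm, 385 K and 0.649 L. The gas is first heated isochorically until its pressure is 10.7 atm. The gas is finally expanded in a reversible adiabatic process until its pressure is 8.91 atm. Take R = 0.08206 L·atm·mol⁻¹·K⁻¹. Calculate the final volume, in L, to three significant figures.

V₃ ≈ 0.740 L

Isochoric, so P/T is constant: V₂ = V₁; T₂ = T₁·(P₂/P₁) = 571.4 K.
Adiabatic (γ = 7/5), T V^(γ−1) and P V^γ constant: T₃ = T₂·(P₃/P₂)^((γ−1)/γ) = 542.2 K; V₃ = V₂·(P₂/P₃)^(1/γ) = 0.7397 L.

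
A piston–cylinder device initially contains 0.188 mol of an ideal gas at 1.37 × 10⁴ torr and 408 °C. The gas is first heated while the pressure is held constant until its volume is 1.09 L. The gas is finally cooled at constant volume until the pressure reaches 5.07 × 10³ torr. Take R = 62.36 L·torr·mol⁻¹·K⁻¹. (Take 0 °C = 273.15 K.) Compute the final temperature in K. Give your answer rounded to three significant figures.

T₃ ≈ 471 K

Convert: T₁ = 681.1 K.
From PV = nRT: V₁ = nRT₁/P₁ = 0.5829 L.
Isobaric, so V/T is constant: P₂ = P₁; T₂ = T₁·(V₂/V₁) = 1274 K.
Isochoric, so P/T is constant: V₃ = V₂; T₃ = T₂·(P₃/P₂) = 471.4 K.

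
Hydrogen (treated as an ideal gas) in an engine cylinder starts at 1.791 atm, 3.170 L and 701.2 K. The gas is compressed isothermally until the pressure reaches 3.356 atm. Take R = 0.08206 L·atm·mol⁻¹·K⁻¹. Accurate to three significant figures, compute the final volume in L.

V₂ ≈ 1.69 L

T constant ⇒ Boyle's law P V = const: T₂ = T₁; V₂ = V₁·(P₁/P₂) = 1.692 L.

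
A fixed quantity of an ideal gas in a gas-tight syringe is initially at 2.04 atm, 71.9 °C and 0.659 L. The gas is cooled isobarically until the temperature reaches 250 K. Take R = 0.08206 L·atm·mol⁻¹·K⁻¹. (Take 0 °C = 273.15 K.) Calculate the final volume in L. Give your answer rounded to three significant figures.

V₂ ≈ 0.477 L

Convert: T₁ = 345.0 K.
P constant ⇒ V ∝ T: P₂ = P₁; V₂ = V₁·(T₂/T₁) = 0.4775 L.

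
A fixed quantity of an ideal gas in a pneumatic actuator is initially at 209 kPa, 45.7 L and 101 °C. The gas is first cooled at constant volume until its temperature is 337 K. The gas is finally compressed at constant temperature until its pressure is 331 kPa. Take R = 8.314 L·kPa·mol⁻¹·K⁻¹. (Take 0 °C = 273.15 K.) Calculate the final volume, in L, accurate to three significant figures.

V₃ ≈ 26.0 L

Convert: T₁ = 374.1 K.
V constant ⇒ P ∝ T: V₂ = V₁; P₂ = P₁·(T₂/T₁) = 188.2 kPa.
T constant ⇒ Boyle's law P V = const: T₃ = T₂; V₃ = V₂·(P₂/P₃) = 25.99 L.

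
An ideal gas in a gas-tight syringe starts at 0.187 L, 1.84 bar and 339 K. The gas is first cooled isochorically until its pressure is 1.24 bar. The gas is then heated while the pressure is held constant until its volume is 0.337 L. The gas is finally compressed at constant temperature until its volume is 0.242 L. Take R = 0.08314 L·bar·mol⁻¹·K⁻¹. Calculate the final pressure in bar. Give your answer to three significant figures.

P₄ ≈ 1.73 bar

Isochoric, so P/T is constant: V₂ = V₁; T₂ = T₁·(P₂/P₁) = 228.5 K.
Isobaric, so V/T is constant: P₃ = P₂; T₃ = T₂·(V₃/V₂) = 411.7 K.
T constant ⇒ Boyle's law P V = const: T₄ = T₃; P₄ = P₃·(V₃/V₄) = 1.727 bar.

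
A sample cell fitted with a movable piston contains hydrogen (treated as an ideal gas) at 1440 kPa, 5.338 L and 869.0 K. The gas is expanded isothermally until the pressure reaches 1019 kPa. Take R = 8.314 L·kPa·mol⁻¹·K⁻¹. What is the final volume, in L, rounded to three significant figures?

V₂ ≈ 7.54 L

Isothermal, so P V is constant: T₂ = T₁; V₂ = V₁·(P₁/P₂) = 7.543 L.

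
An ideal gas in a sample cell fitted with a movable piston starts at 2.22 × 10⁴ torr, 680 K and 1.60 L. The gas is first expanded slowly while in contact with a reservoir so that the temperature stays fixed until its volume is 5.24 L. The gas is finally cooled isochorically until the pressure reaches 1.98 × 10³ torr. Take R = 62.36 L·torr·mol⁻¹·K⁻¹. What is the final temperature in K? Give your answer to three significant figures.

Isothermal, so P V is constant: T₂ = T₁; P₂ = P₁·(V₁/V₂) = 6779 torr.
Isochoric, so P/T is constant: V₃ = V₂; T₃ = T₂·(P₃/P₂) = 198.6 K.

T₃ ≈ 199 K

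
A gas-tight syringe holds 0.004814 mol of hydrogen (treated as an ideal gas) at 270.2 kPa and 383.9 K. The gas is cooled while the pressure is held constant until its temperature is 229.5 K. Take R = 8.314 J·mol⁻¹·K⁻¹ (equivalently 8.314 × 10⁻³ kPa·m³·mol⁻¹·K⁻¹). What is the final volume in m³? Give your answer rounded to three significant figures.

From PV = nRT: V₁ = nRT₁/P₁ = 5.687e-05 m³.
P constant ⇒ V ∝ T: P₂ = P₁; V₂ = V₁·(T₂/T₁) = 3.399e-05 m³.

V₂ ≈ 3.40e-05 m³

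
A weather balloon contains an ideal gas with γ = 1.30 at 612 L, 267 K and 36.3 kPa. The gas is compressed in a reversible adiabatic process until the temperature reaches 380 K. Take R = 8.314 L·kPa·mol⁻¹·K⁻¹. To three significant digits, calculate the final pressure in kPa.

Reversible adiabatic, γ = 1.30: P₂ = P₁·(T₂/T₁)^(γ/(γ−1)) = 167.5 kPa; V₂ = V₁·(T₁/T₂)^(1/(γ−1)) = 188.7 L.

P₂ ≈ 168 kPa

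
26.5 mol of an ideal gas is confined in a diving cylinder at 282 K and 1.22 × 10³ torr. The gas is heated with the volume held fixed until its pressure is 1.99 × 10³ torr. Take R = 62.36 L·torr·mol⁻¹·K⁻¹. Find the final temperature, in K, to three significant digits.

From PV = nRT: V₁ = nRT₁/P₁ = 382.0 L.
Isochoric, so P/T is constant: V₂ = V₁; T₂ = T₁·(P₂/P₁) = 460.0 K.

T₂ ≈ 460 K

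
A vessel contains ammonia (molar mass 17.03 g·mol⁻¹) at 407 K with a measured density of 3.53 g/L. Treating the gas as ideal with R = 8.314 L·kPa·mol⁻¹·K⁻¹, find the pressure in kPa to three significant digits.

P ≈ 701 kPa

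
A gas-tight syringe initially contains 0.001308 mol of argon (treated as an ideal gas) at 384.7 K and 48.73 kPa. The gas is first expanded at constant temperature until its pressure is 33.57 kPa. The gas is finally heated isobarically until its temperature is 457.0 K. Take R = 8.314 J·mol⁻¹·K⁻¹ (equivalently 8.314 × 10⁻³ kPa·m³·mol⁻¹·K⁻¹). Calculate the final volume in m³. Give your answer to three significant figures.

V₃ ≈ 0.000148 m³

From PV = nRT: V₁ = nRT₁/P₁ = 8.585e-05 m³.
Isothermal, so P V is constant: T₂ = T₁; V₂ = V₁·(P₁/P₂) = 0.0001246 m³.
P constant ⇒ V ∝ T: P₃ = P₂; V₃ = V₂·(T₃/T₂) = 0.0001480 m³.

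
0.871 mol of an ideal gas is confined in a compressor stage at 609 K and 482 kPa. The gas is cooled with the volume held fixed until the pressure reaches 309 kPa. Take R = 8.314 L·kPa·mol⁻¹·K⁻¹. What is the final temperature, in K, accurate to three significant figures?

T₂ ≈ 390 K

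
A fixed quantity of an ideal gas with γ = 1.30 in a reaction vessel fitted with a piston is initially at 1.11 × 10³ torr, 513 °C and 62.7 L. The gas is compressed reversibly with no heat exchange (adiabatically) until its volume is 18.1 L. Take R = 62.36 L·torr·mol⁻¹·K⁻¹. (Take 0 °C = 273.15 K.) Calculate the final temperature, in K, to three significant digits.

Convert: T₁ = 786.1 K.
Adiabatic (γ = 1.30), T V^(γ−1) and P V^γ constant: T₂ = T₁·(V₁/V₂)^(γ−1) = 1141 K; P₂ = P₁·(V₁/V₂)^γ = 5582 torr.

T₂ ≈ 1.14e+03 K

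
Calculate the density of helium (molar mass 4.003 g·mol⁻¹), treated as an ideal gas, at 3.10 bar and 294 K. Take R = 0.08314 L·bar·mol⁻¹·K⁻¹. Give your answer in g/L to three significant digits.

ρ ≈ 0.508 g/L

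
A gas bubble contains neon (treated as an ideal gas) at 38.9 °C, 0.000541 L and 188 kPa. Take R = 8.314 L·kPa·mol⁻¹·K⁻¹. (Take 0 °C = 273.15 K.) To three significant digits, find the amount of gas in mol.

Convert: T = 312.05 K.
PV = nRT ⇒ n = PV/(RT) = (188 × 0.000541) / (8.314 × 312.05)

n ≈ 3.92e-05 mol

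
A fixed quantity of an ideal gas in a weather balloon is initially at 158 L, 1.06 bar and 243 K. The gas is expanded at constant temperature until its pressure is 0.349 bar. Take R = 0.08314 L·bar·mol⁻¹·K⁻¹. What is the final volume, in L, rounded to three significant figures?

V₂ ≈ 480 L

Isothermal, so P V is constant: T₂ = T₁; V₂ = V₁·(P₁/P₂) = 479.9 L.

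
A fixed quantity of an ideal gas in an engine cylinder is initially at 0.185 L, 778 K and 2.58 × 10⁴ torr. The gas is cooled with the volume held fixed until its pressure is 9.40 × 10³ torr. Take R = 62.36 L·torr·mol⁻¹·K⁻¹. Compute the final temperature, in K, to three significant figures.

V constant ⇒ P ∝ T: V₂ = V₁; T₂ = T₁·(P₂/P₁) = 283.5 K.

T₂ ≈ 283 K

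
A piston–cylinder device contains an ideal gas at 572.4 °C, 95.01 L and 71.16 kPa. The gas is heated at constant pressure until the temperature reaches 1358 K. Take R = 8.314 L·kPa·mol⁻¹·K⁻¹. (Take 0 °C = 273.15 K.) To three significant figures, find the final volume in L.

V₂ ≈ 153 L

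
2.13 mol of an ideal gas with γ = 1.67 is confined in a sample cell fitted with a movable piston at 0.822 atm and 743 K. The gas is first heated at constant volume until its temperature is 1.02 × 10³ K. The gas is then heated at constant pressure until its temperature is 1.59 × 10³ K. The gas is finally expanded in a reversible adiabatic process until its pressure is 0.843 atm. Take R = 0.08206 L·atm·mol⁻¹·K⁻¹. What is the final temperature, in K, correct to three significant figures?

T₄ ≈ 1.41e+03 K

From PV = nRT: V₁ = nRT₁/P₁ = 158.0 L.
Isochoric, so P/T is constant: V₂ = V₁; P₂ = P₁·(T₂/T₁) = 1.128 atm.
Isobaric, so V/T is constant: P₃ = P₂; V₃ = V₂·(T₃/T₂) = 246.3 L.
Adiabatic (γ = 1.67), T V^(γ−1) and P V^γ constant: T₄ = T₃·(P₄/P₃)^((γ−1)/γ) = 1414 K; V₄ = V₃·(P₃/P₄)^(1/γ) = 293.3 L.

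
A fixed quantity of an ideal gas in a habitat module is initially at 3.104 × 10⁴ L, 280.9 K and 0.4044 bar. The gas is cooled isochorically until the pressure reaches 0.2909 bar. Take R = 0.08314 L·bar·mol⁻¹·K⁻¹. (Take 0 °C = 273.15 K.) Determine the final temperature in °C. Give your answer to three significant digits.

T₂ ≈ -71.1 °C

Isochoric, so P/T is constant: V₂ = V₁; T₂ = T₁·(P₂/P₁) = 202.1 K.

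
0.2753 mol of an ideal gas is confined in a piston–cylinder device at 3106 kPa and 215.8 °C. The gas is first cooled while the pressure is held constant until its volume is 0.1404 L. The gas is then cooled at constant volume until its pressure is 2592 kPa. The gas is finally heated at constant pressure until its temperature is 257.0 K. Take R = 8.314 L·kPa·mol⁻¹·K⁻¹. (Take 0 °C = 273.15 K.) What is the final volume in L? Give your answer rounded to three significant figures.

Convert: T₁ = 488.9 K.
From PV = nRT: V₁ = nRT₁/P₁ = 0.3603 L.
P constant ⇒ V ∝ T: P₂ = P₁; T₂ = T₁·(V₂/V₁) = 190.5 K.
V constant ⇒ P ∝ T: V₃ = V₂; T₃ = T₂·(P₃/P₂) = 159.0 K.
P constant ⇒ V ∝ T: P₄ = P₃; V₄ = V₃·(T₄/T₃) = 0.2269 L.

V₄ ≈ 0.227 L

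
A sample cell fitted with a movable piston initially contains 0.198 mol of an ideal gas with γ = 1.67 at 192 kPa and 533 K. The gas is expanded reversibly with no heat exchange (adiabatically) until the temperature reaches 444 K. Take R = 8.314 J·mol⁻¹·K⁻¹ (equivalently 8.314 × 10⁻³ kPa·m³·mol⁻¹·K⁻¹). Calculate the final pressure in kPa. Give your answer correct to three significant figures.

From PV = nRT: V₁ = nRT₁/P₁ = 0.004570 m³.
Reversible adiabatic, γ = 1.67: P₂ = P₁·(T₂/T₁)^(γ/(γ−1)) = 121.8 kPa; V₂ = V₁·(T₁/T₂)^(1/(γ−1)) = 0.006002 m³.

P₂ ≈ 122 kPa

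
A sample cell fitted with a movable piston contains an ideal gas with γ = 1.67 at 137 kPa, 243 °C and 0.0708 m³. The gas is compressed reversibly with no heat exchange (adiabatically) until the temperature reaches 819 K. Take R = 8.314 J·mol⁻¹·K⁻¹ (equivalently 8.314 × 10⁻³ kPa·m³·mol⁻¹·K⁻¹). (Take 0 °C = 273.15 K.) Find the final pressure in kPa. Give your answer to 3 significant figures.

P₂ ≈ 433 kPa

Convert: T₁ = 516.1 K.
Reversible adiabatic, γ = 1.67: P₂ = P₁·(T₂/T₁)^(γ/(γ−1)) = 433.0 kPa; V₂ = V₁·(T₁/T₂)^(1/(γ−1)) = 0.03554 m³.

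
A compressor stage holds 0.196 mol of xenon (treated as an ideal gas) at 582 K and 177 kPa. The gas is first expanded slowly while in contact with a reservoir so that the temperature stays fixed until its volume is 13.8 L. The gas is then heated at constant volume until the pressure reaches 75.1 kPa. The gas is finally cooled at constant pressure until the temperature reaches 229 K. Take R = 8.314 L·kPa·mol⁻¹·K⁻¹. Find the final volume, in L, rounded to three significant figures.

V₄ ≈ 4.97 L

From PV = nRT: V₁ = nRT₁/P₁ = 5.358 L.
T constant ⇒ Boyle's law P V = const: T₂ = T₁; P₂ = P₁·(V₁/V₂) = 68.72 kPa.
Isochoric, so P/T is constant: V₃ = V₂; T₃ = T₂·(P₃/P₂) = 636.0 K.
P constant ⇒ V ∝ T: P₄ = P₃; V₄ = V₃·(T₄/T₃) = 4.969 L.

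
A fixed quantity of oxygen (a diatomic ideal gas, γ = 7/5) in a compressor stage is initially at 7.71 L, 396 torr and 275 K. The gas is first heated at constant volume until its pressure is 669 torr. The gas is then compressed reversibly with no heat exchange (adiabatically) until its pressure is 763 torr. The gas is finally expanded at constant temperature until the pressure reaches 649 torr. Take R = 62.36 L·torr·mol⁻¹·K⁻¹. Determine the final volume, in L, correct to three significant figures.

Isochoric, so P/T is constant: V₂ = V₁; T₂ = T₁·(P₂/P₁) = 464.6 K.
Adiabatic (γ = 7/5), T V^(γ−1) and P V^γ constant: T₃ = T₂·(P₃/P₂)^((γ−1)/γ) = 482.4 K; V₃ = V₂·(P₂/P₃)^(1/γ) = 7.019 L.
Isothermal, so P V is constant: T₄ = T₃; V₄ = V₃·(P₃/P₄) = 8.252 L.

V₄ ≈ 8.25 L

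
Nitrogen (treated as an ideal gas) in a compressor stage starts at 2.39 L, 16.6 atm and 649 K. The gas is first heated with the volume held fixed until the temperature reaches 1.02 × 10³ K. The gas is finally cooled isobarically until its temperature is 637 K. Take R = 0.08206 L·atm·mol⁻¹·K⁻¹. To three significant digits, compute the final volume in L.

V₃ ≈ 1.49 L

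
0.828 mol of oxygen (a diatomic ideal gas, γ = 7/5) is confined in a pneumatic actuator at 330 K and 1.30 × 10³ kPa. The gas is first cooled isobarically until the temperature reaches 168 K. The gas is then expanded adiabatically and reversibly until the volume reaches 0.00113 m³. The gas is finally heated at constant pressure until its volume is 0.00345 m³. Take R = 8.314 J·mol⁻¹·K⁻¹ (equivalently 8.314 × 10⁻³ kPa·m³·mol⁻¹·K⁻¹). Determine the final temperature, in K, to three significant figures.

T₄ ≈ 466 K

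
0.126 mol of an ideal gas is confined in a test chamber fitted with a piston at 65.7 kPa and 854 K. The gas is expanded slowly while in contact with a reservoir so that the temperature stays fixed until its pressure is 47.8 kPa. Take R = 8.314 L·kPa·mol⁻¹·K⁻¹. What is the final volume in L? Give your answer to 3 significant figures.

V₂ ≈ 18.7 L

From PV = nRT: V₁ = nRT₁/P₁ = 13.62 L.
T constant ⇒ Boyle's law P V = const: T₂ = T₁; V₂ = V₁·(P₁/P₂) = 18.72 L.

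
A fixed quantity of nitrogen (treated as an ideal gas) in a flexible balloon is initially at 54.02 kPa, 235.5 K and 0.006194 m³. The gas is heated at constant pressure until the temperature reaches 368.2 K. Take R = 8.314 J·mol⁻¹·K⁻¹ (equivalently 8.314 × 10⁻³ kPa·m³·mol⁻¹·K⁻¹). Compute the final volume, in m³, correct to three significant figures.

V₂ ≈ 0.00968 m³

Isobaric, so V/T is constant: P₂ = P₁; V₂ = V₁·(T₂/T₁) = 0.009684 m³.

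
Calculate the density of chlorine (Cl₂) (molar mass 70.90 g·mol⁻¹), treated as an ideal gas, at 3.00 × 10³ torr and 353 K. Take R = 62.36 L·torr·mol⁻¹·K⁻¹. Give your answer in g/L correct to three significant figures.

ρ = PM/(RT) = (3.00e+03 × 70.90) / (62.36 × 353.0)

ρ ≈ 9.66 g/L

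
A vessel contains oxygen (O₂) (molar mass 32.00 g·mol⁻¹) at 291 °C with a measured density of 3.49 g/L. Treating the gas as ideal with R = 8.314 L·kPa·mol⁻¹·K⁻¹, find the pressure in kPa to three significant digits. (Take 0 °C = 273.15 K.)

ρ = PM/(RT) ⇒ P = ρRT/M = (3.49 × 8.314 × 564.1) / 32.00

P ≈ 512 kPa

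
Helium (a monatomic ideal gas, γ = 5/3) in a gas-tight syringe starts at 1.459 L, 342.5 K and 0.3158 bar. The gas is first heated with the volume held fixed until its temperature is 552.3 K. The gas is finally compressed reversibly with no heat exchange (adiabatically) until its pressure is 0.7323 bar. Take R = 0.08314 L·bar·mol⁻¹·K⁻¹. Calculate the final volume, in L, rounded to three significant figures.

V₃ ≈ 1.17 L

Isochoric, so P/T is constant: V₂ = V₁; P₂ = P₁·(T₂/T₁) = 0.5092 bar.
Adiabatic (γ = 5/3), T V^(γ−1) and P V^γ constant: T₃ = T₂·(P₃/P₂)^((γ−1)/γ) = 638.7 K; V₃ = V₂·(P₂/P₃)^(1/γ) = 1.173 L.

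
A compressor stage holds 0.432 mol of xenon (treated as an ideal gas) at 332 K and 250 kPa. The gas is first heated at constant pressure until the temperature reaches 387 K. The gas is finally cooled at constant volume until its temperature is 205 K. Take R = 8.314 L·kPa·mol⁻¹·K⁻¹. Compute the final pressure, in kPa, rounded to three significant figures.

From PV = nRT: V₁ = nRT₁/P₁ = 4.770 L.
P constant ⇒ V ∝ T: P₂ = P₁; V₂ = V₁·(T₂/T₁) = 5.560 L.
Isochoric, so P/T is constant: V₃ = V₂; P₃ = P₂·(T₃/T₂) = 132.4 kPa.

P₃ ≈ 132 kPa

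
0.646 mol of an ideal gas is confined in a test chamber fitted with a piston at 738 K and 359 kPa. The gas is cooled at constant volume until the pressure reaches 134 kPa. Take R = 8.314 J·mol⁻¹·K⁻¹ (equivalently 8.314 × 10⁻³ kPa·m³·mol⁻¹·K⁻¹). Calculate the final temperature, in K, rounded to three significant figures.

T₂ ≈ 275 K

From PV = nRT: V₁ = nRT₁/P₁ = 0.01104 m³.
V constant ⇒ P ∝ T: V₂ = V₁; T₂ = T₁·(P₂/P₁) = 275.5 K.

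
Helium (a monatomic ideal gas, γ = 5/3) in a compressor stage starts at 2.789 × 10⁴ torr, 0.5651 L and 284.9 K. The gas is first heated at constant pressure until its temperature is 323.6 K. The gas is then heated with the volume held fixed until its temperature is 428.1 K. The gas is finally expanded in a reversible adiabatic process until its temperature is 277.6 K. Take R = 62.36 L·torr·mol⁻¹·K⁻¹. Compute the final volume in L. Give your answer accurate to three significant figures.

Isobaric, so V/T is constant: P₂ = P₁; V₂ = V₁·(T₂/T₁) = 0.6419 L.
V constant ⇒ P ∝ T: V₃ = V₂; P₃ = P₂·(T₃/T₂) = 3.690e+04 torr.
Adiabatic (γ = 5/3), T V^(γ−1) and P V^γ constant: P₄ = P₃·(T₄/T₃)^(γ/(γ−1)) = 1.249e+04 torr; V₄ = V₃·(T₃/T₄)^(1/(γ−1)) = 1.229 L.

V₄ ≈ 1.23 L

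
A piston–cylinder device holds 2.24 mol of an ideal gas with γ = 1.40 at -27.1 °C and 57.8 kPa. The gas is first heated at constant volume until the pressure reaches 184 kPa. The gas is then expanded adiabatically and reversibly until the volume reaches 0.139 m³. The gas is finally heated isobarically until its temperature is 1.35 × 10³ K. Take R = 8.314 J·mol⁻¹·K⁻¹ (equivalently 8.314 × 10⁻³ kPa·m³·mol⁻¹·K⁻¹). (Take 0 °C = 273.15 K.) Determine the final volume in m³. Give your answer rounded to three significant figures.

V₄ ≈ 0.300 m³

Convert: T₁ = 246.0 K.
From PV = nRT: V₁ = nRT₁/P₁ = 0.07928 m³.
Isochoric, so P/T is constant: V₂ = V₁; T₂ = T₁·(P₂/P₁) = 783.3 K.
Adiabatic (γ = 1.40), T V^(γ−1) and P V^γ constant: T₃ = T₂·(V₂/V₃)^(γ−1) = 625.7 K; P₃ = P₂·(V₂/V₃)^γ = 83.83 kPa.
P constant ⇒ V ∝ T: P₄ = P₃; V₄ = V₃·(T₄/T₃) = 0.2999 m³.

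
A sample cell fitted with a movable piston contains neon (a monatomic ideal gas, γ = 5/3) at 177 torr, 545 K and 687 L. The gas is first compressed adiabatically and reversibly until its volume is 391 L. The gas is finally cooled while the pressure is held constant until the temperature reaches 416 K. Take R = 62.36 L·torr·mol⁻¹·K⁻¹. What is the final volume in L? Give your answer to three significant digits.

Adiabatic (γ = 5/3), T V^(γ−1) and P V^γ constant: T₂ = T₁·(V₁/V₂)^(γ−1) = 793.6 K; P₂ = P₁·(V₁/V₂)^γ = 452.8 torr.
P constant ⇒ V ∝ T: P₃ = P₂; V₃ = V₂·(T₃/T₂) = 205.0 L.

V₃ ≈ 205 L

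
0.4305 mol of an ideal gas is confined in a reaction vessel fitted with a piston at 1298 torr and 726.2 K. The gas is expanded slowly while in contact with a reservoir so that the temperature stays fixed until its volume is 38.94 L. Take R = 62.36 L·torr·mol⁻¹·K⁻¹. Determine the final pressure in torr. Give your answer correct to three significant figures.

From PV = nRT: V₁ = nRT₁/P₁ = 15.02 L.
Isothermal, so P V is constant: T₂ = T₁; P₂ = P₁·(V₁/V₂) = 500.7 torr.

P₂ ≈ 501 torr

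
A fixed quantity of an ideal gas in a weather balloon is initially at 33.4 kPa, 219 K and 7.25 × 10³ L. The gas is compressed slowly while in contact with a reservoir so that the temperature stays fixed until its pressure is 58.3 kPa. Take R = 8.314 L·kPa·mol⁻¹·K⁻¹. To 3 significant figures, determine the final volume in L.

V₂ ≈ 4.15e+03 L

T constant ⇒ Boyle's law P V = const: T₂ = T₁; V₂ = V₁·(P₁/P₂) = 4154 L.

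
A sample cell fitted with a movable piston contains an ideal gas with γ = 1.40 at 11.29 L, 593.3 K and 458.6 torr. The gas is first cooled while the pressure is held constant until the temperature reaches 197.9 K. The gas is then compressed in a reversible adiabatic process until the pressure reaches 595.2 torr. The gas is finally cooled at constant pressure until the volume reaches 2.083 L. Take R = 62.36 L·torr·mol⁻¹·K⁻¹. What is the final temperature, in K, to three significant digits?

P constant ⇒ V ∝ T: P₂ = P₁; V₂ = V₁·(T₂/T₁) = 3.766 L.
Reversible adiabatic, γ = 1.40: T₃ = T₂·(P₃/P₂)^((γ−1)/γ) = 213.2 K; V₃ = V₂·(P₂/P₃)^(1/γ) = 3.126 L.
Isobaric, so V/T is constant: P₄ = P₃; T₄ = T₃·(V₄/V₃) = 142.1 K.

T₄ ≈ 142 K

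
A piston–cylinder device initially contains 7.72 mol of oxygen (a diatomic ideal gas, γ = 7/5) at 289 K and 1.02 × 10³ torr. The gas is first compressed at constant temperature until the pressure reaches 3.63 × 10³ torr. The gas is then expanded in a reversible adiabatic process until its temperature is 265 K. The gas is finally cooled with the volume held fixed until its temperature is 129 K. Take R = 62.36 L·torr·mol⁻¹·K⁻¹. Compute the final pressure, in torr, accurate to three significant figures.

From PV = nRT: V₁ = nRT₁/P₁ = 136.4 L.
T constant ⇒ Boyle's law P V = const: T₂ = T₁; V₂ = V₁·(P₁/P₂) = 38.33 L.
Reversible adiabatic, γ = 7/5: P₃ = P₂·(T₃/T₂)^(γ/(γ−1)) = 2680 torr; V₃ = V₂·(T₂/T₃)^(1/(γ−1)) = 47.60 L.
Isochoric, so P/T is constant: V₄ = V₃; P₄ = P₃·(T₄/T₃) = 1305 torr.

P₄ ≈ 1.30e+03 torr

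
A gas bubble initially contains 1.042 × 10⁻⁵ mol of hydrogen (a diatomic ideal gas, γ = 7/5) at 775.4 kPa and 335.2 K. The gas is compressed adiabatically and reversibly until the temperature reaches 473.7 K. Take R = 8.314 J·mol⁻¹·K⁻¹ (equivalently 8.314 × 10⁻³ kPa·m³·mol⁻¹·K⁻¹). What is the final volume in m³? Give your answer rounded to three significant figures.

V₂ ≈ 1.58e-08 m³

From PV = nRT: V₁ = nRT₁/P₁ = 3.745e-08 m³.
Adiabatic (γ = 7/5), T V^(γ−1) and P V^γ constant: P₂ = P₁·(T₂/T₁)^(γ/(γ−1)) = 2601 kPa; V₂ = V₁·(T₁/T₂)^(1/(γ−1)) = 1.577e-08 m³.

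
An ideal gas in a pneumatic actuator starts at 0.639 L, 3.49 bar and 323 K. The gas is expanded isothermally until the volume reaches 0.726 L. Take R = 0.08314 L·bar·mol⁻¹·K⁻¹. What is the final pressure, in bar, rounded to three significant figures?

Isothermal, so P V is constant: T₂ = T₁; P₂ = P₁·(V₁/V₂) = 3.072 bar.

P₂ ≈ 3.07 bar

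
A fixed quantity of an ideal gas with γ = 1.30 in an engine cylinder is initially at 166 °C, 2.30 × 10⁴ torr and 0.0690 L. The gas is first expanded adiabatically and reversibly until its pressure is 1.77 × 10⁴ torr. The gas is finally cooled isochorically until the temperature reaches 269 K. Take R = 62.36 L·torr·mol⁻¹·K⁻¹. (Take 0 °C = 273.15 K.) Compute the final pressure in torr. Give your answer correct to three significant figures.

Convert: T₁ = 439.1 K.
Reversible adiabatic, γ = 1.30: T₂ = T₁·(P₂/P₁)^((γ−1)/γ) = 413.4 K; V₂ = V₁·(P₁/P₂)^(1/γ) = 0.08440 L.
V constant ⇒ P ∝ T: V₃ = V₂; P₃ = P₂·(T₃/T₂) = 1.152e+04 torr.

P₃ ≈ 1.15e+04 torr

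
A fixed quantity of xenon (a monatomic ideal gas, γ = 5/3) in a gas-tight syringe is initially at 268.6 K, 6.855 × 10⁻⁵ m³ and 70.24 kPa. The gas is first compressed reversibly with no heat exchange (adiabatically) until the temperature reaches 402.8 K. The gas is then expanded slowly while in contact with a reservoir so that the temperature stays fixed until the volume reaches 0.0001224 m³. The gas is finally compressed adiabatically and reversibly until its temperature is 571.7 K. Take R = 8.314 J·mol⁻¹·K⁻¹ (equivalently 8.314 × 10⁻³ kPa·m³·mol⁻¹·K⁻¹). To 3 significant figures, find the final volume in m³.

V₄ ≈ 7.24e-05 m³

Adiabatic (γ = 5/3), T V^(γ−1) and P V^γ constant: P₂ = P₁·(T₂/T₁)^(γ/(γ−1)) = 193.4 kPa; V₂ = V₁·(T₁/T₂)^(1/(γ−1)) = 3.733e-05 m³.
Isothermal, so P V is constant: T₃ = T₂; P₃ = P₂·(V₂/V₃) = 58.99 kPa.
Reversible adiabatic, γ = 5/3: P₄ = P₃·(T₄/T₃)^(γ/(γ−1)) = 141.6 kPa; V₄ = V₃·(T₃/T₄)^(1/(γ−1)) = 7.239e-05 m³.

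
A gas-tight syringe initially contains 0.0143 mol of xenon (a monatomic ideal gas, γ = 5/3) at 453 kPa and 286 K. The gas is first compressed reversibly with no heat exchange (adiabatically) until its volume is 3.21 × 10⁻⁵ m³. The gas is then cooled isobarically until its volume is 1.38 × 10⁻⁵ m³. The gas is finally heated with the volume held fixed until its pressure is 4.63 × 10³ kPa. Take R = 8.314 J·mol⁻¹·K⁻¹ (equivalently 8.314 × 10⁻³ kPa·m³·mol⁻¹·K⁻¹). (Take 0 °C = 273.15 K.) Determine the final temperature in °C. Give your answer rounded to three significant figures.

T₄ ≈ 264 °C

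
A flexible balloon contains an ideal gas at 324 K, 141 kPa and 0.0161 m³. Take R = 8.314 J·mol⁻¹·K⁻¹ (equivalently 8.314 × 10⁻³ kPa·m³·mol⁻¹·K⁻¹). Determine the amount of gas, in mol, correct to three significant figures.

n ≈ 0.843 mol

PV = nRT ⇒ n = PV/(RT) = (141 × 0.0161) / (8.314 × 10⁻³ × 324)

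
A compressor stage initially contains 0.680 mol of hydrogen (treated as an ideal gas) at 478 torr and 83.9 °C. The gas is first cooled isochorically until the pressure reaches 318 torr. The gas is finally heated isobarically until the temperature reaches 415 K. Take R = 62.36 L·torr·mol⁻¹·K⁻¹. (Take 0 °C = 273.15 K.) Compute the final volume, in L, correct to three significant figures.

V₃ ≈ 55.3 L

Convert: T₁ = 357.0 K.
From PV = nRT: V₁ = nRT₁/P₁ = 31.67 L.
V constant ⇒ P ∝ T: V₂ = V₁; T₂ = T₁·(P₂/P₁) = 237.5 K.
Isobaric, so V/T is constant: P₃ = P₂; V₃ = V₂·(T₃/T₂) = 55.34 L.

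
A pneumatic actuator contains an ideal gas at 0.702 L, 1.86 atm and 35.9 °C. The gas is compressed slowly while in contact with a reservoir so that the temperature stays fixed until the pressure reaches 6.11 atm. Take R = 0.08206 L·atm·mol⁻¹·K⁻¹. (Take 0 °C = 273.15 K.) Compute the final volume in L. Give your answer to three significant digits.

Convert: T₁ = 309.0 K.
Isothermal, so P V is constant: T₂ = T₁; V₂ = V₁·(P₁/P₂) = 0.2137 L.

V₂ ≈ 0.214 L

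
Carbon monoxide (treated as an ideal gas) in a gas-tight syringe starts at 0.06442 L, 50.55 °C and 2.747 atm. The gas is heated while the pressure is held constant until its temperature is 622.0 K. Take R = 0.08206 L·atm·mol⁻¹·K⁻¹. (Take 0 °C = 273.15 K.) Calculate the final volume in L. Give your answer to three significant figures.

V₂ ≈ 0.124 L

Convert: T₁ = 323.7 K.
Isobaric, so V/T is constant: P₂ = P₁; V₂ = V₁·(T₂/T₁) = 0.1238 L.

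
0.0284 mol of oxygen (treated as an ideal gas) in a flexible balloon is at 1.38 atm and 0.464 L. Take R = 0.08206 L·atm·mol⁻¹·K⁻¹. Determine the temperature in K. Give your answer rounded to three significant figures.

PV = nRT ⇒ T = PV/(nR) = (1.38 × 0.464) / (0.0284 × 0.08206)

T ≈ 275 K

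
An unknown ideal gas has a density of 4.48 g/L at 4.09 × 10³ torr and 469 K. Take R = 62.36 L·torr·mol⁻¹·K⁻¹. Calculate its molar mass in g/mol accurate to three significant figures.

M ≈ 32.0 g/mol

ρ = PM/(RT) ⇒ M = ρRT/P = (4.48 × 62.36 × 469.0) / 4.09e+03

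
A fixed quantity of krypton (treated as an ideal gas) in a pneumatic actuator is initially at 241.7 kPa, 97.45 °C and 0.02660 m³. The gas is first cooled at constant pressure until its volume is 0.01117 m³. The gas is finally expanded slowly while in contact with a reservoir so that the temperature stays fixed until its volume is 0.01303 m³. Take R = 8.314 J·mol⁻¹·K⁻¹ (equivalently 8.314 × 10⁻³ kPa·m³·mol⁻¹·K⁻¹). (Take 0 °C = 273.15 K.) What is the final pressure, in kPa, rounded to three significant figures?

P₃ ≈ 207 kPa

Convert: T₁ = 370.6 K.
P constant ⇒ V ∝ T: P₂ = P₁; T₂ = T₁·(V₂/V₁) = 155.6 K.
T constant ⇒ Boyle's law P V = const: T₃ = T₂; P₃ = P₂·(V₂/V₃) = 207.2 kPa.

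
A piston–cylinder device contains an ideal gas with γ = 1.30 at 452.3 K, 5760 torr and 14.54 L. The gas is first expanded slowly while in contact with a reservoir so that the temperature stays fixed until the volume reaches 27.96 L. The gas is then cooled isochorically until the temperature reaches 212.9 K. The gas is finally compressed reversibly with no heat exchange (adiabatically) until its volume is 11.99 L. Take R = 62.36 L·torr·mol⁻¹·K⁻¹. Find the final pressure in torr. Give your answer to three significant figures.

P₄ ≈ 4.24e+03 torr

Isothermal, so P V is constant: T₂ = T₁; P₂ = P₁·(V₁/V₂) = 2995 torr.
V constant ⇒ P ∝ T: V₃ = V₂; P₃ = P₂·(T₃/T₂) = 1410 torr.
Adiabatic (γ = 1.30), T V^(γ−1) and P V^γ constant: T₄ = T₃·(V₃/V₄)^(γ−1) = 274.5 K; P₄ = P₃·(V₃/V₄)^γ = 4239 torr.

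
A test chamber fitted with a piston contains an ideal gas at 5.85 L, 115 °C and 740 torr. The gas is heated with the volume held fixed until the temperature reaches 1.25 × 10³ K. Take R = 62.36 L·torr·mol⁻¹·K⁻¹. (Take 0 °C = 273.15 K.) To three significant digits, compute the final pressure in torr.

P₂ ≈ 2.38e+03 torr

Convert: T₁ = 388.1 K.
V constant ⇒ P ∝ T: V₂ = V₁; P₂ = P₁·(T₂/T₁) = 2383 torr.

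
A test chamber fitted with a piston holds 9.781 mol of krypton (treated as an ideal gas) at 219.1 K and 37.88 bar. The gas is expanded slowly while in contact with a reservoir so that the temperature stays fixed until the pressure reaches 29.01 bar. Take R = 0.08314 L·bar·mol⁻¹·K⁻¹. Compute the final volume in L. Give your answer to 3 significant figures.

V₂ ≈ 6.14 L

From PV = nRT: V₁ = nRT₁/P₁ = 4.704 L.
T constant ⇒ Boyle's law P V = const: T₂ = T₁; V₂ = V₁·(P₁/P₂) = 6.142 L.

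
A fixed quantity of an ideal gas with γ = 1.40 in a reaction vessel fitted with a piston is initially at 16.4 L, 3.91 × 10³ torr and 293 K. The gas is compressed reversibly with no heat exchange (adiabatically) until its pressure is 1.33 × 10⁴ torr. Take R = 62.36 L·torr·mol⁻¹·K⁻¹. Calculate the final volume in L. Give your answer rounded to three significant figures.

V₂ ≈ 6.84 L

Reversible adiabatic, γ = 1.40: T₂ = T₁·(P₂/P₁)^((γ−1)/γ) = 415.7 K; V₂ = V₁·(P₁/P₂)^(1/γ) = 6.840 L.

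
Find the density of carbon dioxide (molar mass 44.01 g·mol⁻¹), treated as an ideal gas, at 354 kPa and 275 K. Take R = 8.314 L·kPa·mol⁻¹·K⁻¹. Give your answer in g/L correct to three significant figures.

ρ ≈ 6.81 g/L

ρ = PM/(RT) = (354 × 44.01) / (8.314 × 275.0)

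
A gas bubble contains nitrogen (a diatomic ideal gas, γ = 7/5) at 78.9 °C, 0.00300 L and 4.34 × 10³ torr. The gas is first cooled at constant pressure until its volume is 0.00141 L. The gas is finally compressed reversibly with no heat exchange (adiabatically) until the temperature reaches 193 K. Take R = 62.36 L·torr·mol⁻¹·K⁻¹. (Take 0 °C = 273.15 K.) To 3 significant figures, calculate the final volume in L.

V₃ ≈ 0.000960 L

Convert: T₁ = 352.0 K.
Isobaric, so V/T is constant: P₂ = P₁; T₂ = T₁·(V₂/V₁) = 165.5 K.
Adiabatic (γ = 7/5), T V^(γ−1) and P V^γ constant: P₃ = P₂·(T₃/T₂)^(γ/(γ−1)) = 7438 torr; V₃ = V₂·(T₂/T₃)^(1/(γ−1)) = 0.0009596 L.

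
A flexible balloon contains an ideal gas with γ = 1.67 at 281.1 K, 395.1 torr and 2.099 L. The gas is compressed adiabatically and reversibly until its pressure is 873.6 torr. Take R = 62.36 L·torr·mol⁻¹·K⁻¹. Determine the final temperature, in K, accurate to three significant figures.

Adiabatic (γ = 1.67), T V^(γ−1) and P V^γ constant: T₂ = T₁·(P₂/P₁)^((γ−1)/γ) = 386.5 K; V₂ = V₁·(P₁/P₂)^(1/γ) = 1.305 L.

T₂ ≈ 386 K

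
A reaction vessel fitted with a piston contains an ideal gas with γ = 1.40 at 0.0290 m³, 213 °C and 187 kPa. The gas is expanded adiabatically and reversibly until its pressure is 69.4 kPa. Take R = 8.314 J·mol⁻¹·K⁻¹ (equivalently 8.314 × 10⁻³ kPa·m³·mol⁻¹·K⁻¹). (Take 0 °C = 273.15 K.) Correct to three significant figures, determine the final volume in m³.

Convert: T₁ = 486.1 K.
Reversible adiabatic, γ = 1.40: T₂ = T₁·(P₂/P₁)^((γ−1)/γ) = 366.2 K; V₂ = V₁·(P₁/P₂)^(1/γ) = 0.05887 m³.

V₂ ≈ 0.0589 m³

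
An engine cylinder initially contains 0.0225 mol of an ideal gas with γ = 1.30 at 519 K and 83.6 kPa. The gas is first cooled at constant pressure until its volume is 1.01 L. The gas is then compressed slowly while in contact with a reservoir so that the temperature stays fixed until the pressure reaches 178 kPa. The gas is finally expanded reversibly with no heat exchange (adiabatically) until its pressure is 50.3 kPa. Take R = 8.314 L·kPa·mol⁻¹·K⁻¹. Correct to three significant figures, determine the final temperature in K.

From PV = nRT: V₁ = nRT₁/P₁ = 1.161 L.
Isobaric, so V/T is constant: P₂ = P₁; T₂ = T₁·(V₂/V₁) = 451.4 K.
Isothermal, so P V is constant: T₃ = T₂; V₃ = V₂·(P₂/P₃) = 0.4744 L.
Adiabatic (γ = 1.30), T V^(γ−1) and P V^γ constant: T₄ = T₃·(P₄/P₃)^((γ−1)/γ) = 337.2 K; V₄ = V₃·(P₃/P₄)^(1/γ) = 1.254 L.

T₄ ≈ 337 K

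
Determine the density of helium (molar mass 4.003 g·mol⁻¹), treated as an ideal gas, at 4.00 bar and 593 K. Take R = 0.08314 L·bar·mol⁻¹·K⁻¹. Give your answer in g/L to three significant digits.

ρ = PM/(RT) = (4.00 × 4.003) / (0.08314 × 593.0)

ρ ≈ 0.325 g/L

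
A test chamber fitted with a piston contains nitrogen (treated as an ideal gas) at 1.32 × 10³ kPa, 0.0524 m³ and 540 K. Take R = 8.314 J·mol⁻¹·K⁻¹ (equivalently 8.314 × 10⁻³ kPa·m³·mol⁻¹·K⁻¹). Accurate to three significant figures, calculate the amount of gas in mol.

n ≈ 15.4 mol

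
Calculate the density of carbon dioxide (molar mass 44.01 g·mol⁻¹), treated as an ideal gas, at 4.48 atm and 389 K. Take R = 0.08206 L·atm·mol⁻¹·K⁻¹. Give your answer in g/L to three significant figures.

ρ = PM/(RT) = (4.48 × 44.01) / (0.08206 × 389.0)

ρ ≈ 6.18 g/L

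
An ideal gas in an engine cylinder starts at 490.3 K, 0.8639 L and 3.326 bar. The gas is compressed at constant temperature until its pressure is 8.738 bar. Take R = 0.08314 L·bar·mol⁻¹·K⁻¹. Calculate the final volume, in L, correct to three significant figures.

Isothermal, so P V is constant: T₂ = T₁; V₂ = V₁·(P₁/P₂) = 0.3288 L.

V₂ ≈ 0.329 L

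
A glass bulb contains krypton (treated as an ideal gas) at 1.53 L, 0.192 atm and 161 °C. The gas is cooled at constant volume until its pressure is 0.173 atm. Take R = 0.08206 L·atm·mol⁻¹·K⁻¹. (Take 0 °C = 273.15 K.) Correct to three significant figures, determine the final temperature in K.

T₂ ≈ 391 K

Convert: T₁ = 434.1 K.
Isochoric, so P/T is constant: V₂ = V₁; T₂ = T₁·(P₂/P₁) = 391.2 K.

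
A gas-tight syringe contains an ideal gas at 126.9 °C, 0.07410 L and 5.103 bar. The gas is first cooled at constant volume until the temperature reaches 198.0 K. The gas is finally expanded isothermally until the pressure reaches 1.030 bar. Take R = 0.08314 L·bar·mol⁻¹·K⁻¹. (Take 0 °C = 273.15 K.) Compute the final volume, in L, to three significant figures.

V₃ ≈ 0.182 L

Convert: T₁ = 400.0 K.
Isochoric, so P/T is constant: V₂ = V₁; P₂ = P₁·(T₂/T₁) = 2.526 bar.
T constant ⇒ Boyle's law P V = const: T₃ = T₂; V₃ = V₂·(P₂/P₃) = 0.1817 L.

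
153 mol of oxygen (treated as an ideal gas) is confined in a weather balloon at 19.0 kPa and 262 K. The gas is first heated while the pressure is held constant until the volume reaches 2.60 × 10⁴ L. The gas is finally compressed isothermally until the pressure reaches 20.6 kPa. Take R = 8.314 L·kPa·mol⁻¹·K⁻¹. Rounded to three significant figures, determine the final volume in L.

From PV = nRT: V₁ = nRT₁/P₁ = 1.754e+04 L.
Isobaric, so V/T is constant: P₂ = P₁; T₂ = T₁·(V₂/V₁) = 388.4 K.
Isothermal, so P V is constant: T₃ = T₂; V₃ = V₂·(P₂/P₃) = 2.398e+04 L.

V₃ ≈ 2.40e+04 L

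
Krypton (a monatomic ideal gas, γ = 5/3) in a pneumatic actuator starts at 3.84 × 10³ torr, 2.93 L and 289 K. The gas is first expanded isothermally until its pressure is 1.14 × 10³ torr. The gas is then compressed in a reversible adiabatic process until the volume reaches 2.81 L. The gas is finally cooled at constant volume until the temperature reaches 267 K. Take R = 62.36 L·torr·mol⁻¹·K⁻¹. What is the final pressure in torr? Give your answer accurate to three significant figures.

T constant ⇒ Boyle's law P V = const: T₂ = T₁; V₂ = V₁·(P₁/P₂) = 9.869 L.
Adiabatic (γ = 5/3), T V^(γ−1) and P V^γ constant: T₃ = T₂·(V₂/V₃)^(γ−1) = 667.8 K; P₃ = P₂·(V₂/V₃)^γ = 9252 torr.
V constant ⇒ P ∝ T: V₄ = V₃; P₄ = P₃·(T₄/T₃) = 3699 torr.

P₄ ≈ 3.70e+03 torr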